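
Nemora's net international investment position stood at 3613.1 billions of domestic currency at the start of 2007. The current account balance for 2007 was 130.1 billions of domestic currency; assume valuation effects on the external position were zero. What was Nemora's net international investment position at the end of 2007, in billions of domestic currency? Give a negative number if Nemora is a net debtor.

With no valuation effects, change in NIIP = current account = 130.1
End-of-year NIIP = 3613.1 + 130.1 = 3743.2

3743.2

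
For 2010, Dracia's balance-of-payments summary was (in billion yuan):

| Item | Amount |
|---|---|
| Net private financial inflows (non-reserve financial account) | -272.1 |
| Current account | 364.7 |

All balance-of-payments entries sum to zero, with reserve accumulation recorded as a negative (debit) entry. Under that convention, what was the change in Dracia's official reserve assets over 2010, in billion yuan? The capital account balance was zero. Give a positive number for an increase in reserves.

92.6

Official reserve transactions balance = -(364.7 + (-272.1)) = -92.6
An accumulation of reserves is recorded as a debit (negative entry), so the change in the stock of reserves is the negative of that balance.
Change in official reserves = -(-92.6) = 92.6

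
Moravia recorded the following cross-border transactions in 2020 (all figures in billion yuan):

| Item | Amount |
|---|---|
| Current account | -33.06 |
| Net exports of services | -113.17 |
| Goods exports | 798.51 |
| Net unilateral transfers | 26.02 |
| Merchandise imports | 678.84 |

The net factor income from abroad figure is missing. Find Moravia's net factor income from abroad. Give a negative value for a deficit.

Current account = goods balance + services balance + net primary income + net secondary income
Sum of the known components = 32.52
Net factor income from abroad = CA - (known components) = -33.06 - 32.52 = -65.58

-65.58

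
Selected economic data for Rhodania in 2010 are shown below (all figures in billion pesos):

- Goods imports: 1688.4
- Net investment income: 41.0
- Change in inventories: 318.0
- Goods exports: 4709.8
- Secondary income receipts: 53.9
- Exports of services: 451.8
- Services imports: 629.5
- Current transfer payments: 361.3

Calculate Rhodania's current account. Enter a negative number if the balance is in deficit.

Goods balance = 4709.8 - 1688.4 = 3021.4
Services balance = 451.8 - 629.5 = -177.7
Trade balance (goods + services) = 3021.4 + (-177.7) = 2843.7
Net primary income = 41.0
Net secondary income = 53.9 - 361.3 = -307.4
Current account = 2843.7 + 41.0 + (-307.4) = 2577.3

2577.3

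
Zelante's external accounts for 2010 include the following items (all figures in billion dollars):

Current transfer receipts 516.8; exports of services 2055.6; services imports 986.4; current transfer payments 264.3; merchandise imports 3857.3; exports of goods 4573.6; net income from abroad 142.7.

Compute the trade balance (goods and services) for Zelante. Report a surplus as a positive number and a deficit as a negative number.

Goods balance = 4573.6 - 3857.3 = 716.3
Services balance = 2055.6 - 986.4 = 1069.2
Trade balance (goods + services) = 716.3 + 1069.2 = 1785.5

1785.5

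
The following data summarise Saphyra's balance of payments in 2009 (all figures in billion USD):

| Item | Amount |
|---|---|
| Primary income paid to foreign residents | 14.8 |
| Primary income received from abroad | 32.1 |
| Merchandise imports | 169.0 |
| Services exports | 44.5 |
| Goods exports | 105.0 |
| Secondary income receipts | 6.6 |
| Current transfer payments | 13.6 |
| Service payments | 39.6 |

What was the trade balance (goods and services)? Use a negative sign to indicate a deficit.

Goods balance = 105.0 - 169.0 = -64.0
Services balance = 44.5 - 39.6 = 4.9
Trade balance (goods + services) = -64.0 + 4.9 = -59.1

-59.1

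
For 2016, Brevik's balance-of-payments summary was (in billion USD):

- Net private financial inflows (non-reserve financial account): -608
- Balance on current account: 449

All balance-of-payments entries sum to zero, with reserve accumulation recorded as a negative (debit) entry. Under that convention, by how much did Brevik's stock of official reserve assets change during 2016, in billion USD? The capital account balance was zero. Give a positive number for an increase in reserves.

-159

Official reserve transactions balance = -(449 + (-608)) = 159
An accumulation of reserves is recorded as a debit (negative entry), so the change in the stock of reserves is the negative of that balance.
Change in official reserves = -(159) = -159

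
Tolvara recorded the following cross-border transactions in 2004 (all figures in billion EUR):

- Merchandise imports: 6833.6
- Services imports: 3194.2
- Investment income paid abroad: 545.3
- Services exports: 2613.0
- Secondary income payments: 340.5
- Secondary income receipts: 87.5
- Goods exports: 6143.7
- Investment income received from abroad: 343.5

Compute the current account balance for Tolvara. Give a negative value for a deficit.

-1725.9

Goods balance = 6143.7 - 6833.6 = -689.9
Services balance = 2613.0 - 3194.2 = -581.2
Trade balance (goods + services) = -689.9 + (-581.2) = -1271.1
Net primary income = 343.5 - 545.3 = -201.8
Net secondary income = 87.5 - 340.5 = -253.0
Current account = -1271.1 + (-201.8) + (-253.0) = -1725.9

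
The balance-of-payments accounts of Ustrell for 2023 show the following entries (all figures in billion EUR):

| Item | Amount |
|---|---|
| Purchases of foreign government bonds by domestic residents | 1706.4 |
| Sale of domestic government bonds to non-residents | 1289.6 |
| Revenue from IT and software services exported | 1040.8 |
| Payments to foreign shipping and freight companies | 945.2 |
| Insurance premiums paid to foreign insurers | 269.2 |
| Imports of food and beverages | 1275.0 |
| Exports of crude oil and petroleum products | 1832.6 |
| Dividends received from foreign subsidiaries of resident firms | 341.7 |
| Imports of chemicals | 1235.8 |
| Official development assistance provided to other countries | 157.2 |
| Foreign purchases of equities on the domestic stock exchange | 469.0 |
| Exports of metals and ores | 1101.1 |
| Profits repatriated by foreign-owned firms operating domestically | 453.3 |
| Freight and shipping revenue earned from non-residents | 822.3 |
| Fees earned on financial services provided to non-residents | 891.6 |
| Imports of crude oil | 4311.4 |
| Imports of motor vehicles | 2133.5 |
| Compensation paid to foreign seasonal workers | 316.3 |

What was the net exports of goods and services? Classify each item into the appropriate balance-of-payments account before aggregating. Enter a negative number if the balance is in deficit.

Goods: 1101.1 + 1832.6 - 4311.4 - 2133.5 - 1235.8 - 1275.0 = -6022.0
Services: 1040.8 + 891.6 - 945.2 + 822.3 - 269.2 = 1540.3
Trade balance = -6022.0 + 1540.3 = -4481.7
(Excluded from the trade balance — financial account: purchases of foreign government bonds by domestic residents 1706.4, sale of domestic government bonds to non-residents 1289.6, foreign purchases of equities on the domestic stock exchange 469.0; primary income: dividends received from foreign subsidiaries of resident firms 341.7, profits repatriated by foreign-owned firms operating domestically 453.3, compensation paid to foreign seasonal workers 316.3; secondary income: official development assistance provided to other countries 157.2.)

-4481.7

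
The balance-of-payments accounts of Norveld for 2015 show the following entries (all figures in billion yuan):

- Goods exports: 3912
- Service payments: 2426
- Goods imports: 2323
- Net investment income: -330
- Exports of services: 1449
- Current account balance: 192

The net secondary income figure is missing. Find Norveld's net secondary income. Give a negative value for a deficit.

-90

Current account = goods balance + services balance + net primary income + net secondary income
Sum of the known components = 282
Net secondary income = CA - (known components) = 192 - 282 = -90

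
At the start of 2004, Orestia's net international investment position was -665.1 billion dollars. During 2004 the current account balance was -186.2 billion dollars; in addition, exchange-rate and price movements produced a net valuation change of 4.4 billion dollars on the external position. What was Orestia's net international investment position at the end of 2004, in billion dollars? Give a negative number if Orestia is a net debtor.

-846.9

Change in NIIP = current account + net valuation change = -186.2 + 4.4 = -181.8
End-of-year NIIP = -665.1 + (-181.8) = -846.9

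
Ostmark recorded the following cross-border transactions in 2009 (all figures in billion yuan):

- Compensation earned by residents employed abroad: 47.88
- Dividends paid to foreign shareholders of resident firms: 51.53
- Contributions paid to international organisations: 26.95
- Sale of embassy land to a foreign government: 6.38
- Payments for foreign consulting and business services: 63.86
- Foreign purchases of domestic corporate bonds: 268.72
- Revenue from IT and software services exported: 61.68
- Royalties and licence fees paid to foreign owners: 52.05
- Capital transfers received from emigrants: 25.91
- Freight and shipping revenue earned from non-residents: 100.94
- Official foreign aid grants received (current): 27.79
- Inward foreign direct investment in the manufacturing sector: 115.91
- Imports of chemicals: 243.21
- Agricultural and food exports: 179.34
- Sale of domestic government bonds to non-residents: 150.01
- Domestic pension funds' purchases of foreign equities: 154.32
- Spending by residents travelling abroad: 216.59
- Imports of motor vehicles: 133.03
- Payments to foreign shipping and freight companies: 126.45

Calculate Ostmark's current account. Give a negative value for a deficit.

-496.04

Goods: -133.03 + 179.34 - 243.21 = -196.90
Services: -216.59 - 52.05 + 100.94 + 61.68 - 63.86 - 126.45 = -296.33
Primary income: -51.53 + 47.88 = -3.65
Secondary income: 27.79 - 26.95 = 0.84
Current account = (-196.90) + (-296.33) + (-3.65) + 0.84 = -496.04
(Excluded from the current account — capital account: sale of embassy land to a foreign government 6.38, capital transfers received from emigrants 25.91; financial account: foreign purchases of domestic corporate bonds 268.72, inward foreign direct investment in the manufacturing sector 115.91, sale of domestic government bonds to non-residents 150.01, domestic pension funds' purchases of foreign equities 154.32.)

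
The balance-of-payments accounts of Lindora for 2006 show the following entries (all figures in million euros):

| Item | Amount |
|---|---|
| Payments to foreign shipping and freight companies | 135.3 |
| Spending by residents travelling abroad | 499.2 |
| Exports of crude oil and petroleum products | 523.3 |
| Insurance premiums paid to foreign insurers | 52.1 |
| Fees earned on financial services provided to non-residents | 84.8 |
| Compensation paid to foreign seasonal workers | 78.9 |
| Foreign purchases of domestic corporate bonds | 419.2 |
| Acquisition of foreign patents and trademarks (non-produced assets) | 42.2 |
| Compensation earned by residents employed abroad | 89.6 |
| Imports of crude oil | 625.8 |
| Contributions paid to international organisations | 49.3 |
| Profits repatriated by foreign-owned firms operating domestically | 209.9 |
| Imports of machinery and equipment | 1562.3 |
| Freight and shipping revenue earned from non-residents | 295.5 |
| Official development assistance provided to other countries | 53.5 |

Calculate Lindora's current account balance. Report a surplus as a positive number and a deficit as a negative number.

-2273.1

Goods: 523.3 - 1562.3 - 625.8 = -1664.8
Services: -52.1 + 295.5 - 135.3 - 499.2 + 84.8 = -306.3
Primary income: 89.6 - 78.9 - 209.9 = -199.2
Secondary income: -53.5 - 49.3 = -102.8
Current account = (-1664.8) + (-306.3) + (-199.2) + (-102.8) = -2273.1
(Excluded from the current account — financial account: foreign purchases of domestic corporate bonds 419.2; capital account: acquisition of foreign patents and trademarks (non-produced assets) 42.2.)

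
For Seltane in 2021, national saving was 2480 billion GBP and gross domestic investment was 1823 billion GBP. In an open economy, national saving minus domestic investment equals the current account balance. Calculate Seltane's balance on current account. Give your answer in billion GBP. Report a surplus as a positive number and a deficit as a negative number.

657

CA = S - I = 2480 - 1823 = 657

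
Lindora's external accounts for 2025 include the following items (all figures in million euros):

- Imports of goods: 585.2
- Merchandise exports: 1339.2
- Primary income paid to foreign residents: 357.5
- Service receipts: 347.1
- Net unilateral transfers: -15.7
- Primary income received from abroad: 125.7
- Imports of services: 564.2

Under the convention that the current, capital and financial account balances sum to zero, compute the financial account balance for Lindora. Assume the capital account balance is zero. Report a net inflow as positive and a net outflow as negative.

-289.4

Goods balance = 1339.2 - 585.2 = 754.0
Services balance = 347.1 - 564.2 = -217.1
Trade balance (goods + services) = 754.0 + (-217.1) = 536.9
Net primary income = 125.7 - 357.5 = -231.8
Net secondary income = -15.7
Current account = 536.9 + (-231.8) + (-15.7) = 289.4
Financial account = -(289.4) = -289.4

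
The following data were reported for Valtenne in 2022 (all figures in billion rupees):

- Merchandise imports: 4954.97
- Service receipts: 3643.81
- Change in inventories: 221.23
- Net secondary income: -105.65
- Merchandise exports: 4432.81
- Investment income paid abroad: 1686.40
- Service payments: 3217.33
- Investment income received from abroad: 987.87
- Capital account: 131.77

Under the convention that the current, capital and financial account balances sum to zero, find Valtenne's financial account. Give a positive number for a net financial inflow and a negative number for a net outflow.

768.09

Goods balance = 4432.81 - 4954.97 = -522.16
Services balance = 3643.81 - 3217.33 = 426.48
Trade balance (goods + services) = -522.16 + 426.48 = -95.68
Net primary income = 987.87 - 1686.40 = -698.53
Net secondary income = -105.65
Current account = -95.68 + (-698.53) + (-105.65) = -899.86
Financial account = -(-899.86 + 131.77) = 768.09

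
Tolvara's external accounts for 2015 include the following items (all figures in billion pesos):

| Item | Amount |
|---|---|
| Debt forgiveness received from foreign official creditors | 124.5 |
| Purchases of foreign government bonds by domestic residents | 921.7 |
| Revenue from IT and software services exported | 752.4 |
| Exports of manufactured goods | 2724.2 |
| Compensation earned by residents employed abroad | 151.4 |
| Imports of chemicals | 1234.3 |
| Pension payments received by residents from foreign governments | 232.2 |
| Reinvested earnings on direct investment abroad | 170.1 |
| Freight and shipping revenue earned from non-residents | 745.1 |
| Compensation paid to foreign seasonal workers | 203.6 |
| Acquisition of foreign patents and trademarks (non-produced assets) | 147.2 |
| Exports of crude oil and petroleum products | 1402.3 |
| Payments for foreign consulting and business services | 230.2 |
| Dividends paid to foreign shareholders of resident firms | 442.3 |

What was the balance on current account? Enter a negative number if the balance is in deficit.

4067.3

Goods: 2724.2 - 1234.3 + 1402.3 = 2892.2
Services: 752.4 - 230.2 + 745.1 = 1267.3
Primary income: -203.6 - 442.3 + 151.4 + 170.1 = -324.4
Secondary income: 232.2
Current account = 2892.2 + 1267.3 + (-324.4) + 232.2 = 4067.3
(Excluded from the current account — capital account: debt forgiveness received from foreign official creditors 124.5, acquisition of foreign patents and trademarks (non-produced assets) 147.2; financial account: purchases of foreign government bonds by domestic residents 921.7.)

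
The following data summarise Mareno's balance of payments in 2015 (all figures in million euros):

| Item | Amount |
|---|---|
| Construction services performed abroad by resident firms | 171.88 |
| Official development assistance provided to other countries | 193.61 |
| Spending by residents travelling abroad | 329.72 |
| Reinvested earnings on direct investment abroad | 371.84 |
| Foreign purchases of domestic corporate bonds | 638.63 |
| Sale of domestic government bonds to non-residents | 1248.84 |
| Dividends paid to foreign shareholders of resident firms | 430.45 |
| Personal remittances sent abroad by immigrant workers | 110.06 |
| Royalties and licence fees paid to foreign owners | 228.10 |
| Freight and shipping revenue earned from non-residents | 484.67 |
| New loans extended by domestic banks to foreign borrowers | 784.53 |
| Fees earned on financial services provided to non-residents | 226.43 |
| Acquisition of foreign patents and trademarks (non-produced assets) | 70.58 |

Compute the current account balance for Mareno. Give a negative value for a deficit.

Services: 226.43 - 228.10 + 171.88 - 329.72 + 484.67 = 325.16
Primary income: 371.84 - 430.45 = -58.61
Secondary income: -193.61 - 110.06 = -303.67
Current account = 325.16 + (-58.61) + (-303.67) = -37.12
(Excluded from the current account — financial account: foreign purchases of domestic corporate bonds 638.63, sale of domestic government bonds to non-residents 1248.84, new loans extended by domestic banks to foreign borrowers 784.53; capital account: acquisition of foreign patents and trademarks (non-produced assets) 70.58.)

-37.12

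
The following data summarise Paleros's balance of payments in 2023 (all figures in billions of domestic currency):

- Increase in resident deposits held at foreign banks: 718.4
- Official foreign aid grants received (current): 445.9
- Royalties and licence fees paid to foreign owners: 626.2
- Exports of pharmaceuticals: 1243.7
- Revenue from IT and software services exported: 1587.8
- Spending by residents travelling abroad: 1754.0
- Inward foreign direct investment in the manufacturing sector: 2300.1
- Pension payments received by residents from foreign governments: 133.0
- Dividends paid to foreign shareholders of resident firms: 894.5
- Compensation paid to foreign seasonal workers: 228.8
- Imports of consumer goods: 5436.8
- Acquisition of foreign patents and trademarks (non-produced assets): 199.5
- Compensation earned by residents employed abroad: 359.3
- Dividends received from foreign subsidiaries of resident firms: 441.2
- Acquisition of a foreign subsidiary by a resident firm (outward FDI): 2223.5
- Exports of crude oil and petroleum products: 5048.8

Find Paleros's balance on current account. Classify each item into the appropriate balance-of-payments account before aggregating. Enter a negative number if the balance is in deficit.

319.4

Goods: 1243.7 + 5048.8 - 5436.8 = 855.7
Services: 1587.8 - 626.2 - 1754.0 = -792.4
Primary income: 359.3 - 228.8 + 441.2 - 894.5 = -322.8
Secondary income: 133.0 + 445.9 = 578.9
Current account = 855.7 + (-792.4) + (-322.8) + 578.9 = 319.4
(Excluded from the current account — financial account: increase in resident deposits held at foreign banks 718.4, inward foreign direct investment in the manufacturing sector 2300.1, acquisition of a foreign subsidiary by a resident firm (outward FDI) 2223.5; capital account: acquisition of foreign patents and trademarks (non-produced assets) 199.5.)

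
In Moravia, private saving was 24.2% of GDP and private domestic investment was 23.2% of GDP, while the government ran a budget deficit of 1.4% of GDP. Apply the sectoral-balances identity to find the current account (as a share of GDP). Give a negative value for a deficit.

-0.4

By the sectoral-balances identity, CA = (S_private - I) + (T - G).
Private balance = 24.2 - 23.2 = 1.0
Government balance (T - G) = -1.4
CA = 1.0 + (-1.4) = -0.4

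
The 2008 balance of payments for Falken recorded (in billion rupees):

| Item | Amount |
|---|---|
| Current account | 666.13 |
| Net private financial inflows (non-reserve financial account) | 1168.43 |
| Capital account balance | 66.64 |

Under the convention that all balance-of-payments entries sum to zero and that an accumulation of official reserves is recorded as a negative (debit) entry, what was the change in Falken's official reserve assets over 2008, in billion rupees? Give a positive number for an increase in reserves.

1901.20

Official reserve transactions balance = -(666.13 + 66.64 + 1168.43) = -1901.20
An accumulation of reserves is recorded as a debit (negative entry), so the change in the stock of reserves is the negative of that balance.
Change in official reserves = -(-1901.20) = 1901.20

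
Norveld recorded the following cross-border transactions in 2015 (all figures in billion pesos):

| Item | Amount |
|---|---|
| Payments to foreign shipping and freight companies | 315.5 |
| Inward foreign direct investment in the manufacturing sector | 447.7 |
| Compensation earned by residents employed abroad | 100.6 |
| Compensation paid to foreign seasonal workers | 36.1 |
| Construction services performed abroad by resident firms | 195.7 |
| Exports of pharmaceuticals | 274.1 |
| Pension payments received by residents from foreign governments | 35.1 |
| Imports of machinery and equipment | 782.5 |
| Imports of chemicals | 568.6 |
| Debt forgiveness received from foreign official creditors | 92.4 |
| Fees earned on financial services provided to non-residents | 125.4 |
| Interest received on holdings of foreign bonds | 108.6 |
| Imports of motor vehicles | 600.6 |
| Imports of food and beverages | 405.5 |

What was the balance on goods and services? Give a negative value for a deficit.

-2077.5

Goods: -782.5 - 405.5 + 274.1 - 568.6 - 600.6 = -2083.1
Services: 125.4 - 315.5 + 195.7 = 5.6
Trade balance = -2083.1 + 5.6 = -2077.5
(Excluded from the trade balance — financial account: inward foreign direct investment in the manufacturing sector 447.7; primary income: compensation earned by residents employed abroad 100.6, compensation paid to foreign seasonal workers 36.1, interest received on holdings of foreign bonds 108.6; secondary income: pension payments received by residents from foreign governments 35.1; capital account: debt forgiveness received from foreign official creditors 92.4.)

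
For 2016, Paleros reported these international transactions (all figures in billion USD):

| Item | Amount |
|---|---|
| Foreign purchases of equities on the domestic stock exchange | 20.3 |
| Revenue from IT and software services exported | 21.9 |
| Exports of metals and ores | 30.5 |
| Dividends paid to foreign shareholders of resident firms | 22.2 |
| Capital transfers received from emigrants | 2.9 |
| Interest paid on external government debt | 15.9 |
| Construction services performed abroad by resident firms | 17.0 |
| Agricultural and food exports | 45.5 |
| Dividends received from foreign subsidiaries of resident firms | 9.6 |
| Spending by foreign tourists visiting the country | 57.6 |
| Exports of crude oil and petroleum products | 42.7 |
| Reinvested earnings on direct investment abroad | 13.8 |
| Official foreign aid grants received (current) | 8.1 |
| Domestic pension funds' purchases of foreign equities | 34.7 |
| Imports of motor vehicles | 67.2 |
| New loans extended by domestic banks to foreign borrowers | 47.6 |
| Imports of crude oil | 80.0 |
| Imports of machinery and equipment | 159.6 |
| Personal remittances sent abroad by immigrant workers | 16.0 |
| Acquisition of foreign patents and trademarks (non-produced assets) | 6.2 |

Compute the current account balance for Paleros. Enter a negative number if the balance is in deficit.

Goods: -67.2 + 42.7 + 45.5 - 159.6 + 30.5 - 80.0 = -188.1
Services: 57.6 + 17.0 + 21.9 = 96.5
Primary income: -15.9 - 22.2 + 9.6 + 13.8 = -14.7
Secondary income: -16.0 + 8.1 = -7.9
Current account = (-188.1) + 96.5 + (-14.7) + (-7.9) = -114.2
(Excluded from the current account — financial account: foreign purchases of equities on the domestic stock exchange 20.3, domestic pension funds' purchases of foreign equities 34.7, new loans extended by domestic banks to foreign borrowers 47.6; capital account: capital transfers received from emigrants 2.9, acquisition of foreign patents and trademarks (non-produced assets) 6.2.)

-114.2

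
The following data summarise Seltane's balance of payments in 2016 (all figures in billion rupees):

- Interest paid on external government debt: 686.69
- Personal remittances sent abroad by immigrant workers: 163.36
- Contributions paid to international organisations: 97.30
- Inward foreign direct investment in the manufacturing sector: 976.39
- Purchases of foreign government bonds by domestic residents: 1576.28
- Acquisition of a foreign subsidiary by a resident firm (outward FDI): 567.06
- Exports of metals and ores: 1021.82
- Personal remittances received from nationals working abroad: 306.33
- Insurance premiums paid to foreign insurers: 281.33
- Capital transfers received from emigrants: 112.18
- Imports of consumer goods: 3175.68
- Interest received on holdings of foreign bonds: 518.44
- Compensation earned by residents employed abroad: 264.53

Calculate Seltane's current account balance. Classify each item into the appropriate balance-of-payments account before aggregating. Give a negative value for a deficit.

Goods: -3175.68 + 1021.82 = -2153.86
Services: -281.33
Primary income: 264.53 + 518.44 - 686.69 = 96.28
Secondary income: 306.33 - 97.30 - 163.36 = 45.67
Current account = (-2153.86) + (-281.33) + 96.28 + 45.67 = -2293.24
(Excluded from the current account — financial account: inward foreign direct investment in the manufacturing sector 976.39, purchases of foreign government bonds by domestic residents 1576.28, acquisition of a foreign subsidiary by a resident firm (outward FDI) 567.06; capital account: capital transfers received from emigrants 112.18.)

-2293.24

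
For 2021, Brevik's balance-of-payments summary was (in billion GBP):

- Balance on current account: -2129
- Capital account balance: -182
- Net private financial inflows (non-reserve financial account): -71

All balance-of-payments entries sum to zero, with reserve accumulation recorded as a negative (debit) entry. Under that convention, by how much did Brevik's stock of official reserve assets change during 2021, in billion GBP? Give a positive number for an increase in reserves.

-2382

Official reserve transactions balance = -((-2129) + (-182) + (-71)) = 2382
An accumulation of reserves is recorded as a debit (negative entry), so the change in the stock of reserves is the negative of that balance.
Change in official reserves = -(2382) = -2382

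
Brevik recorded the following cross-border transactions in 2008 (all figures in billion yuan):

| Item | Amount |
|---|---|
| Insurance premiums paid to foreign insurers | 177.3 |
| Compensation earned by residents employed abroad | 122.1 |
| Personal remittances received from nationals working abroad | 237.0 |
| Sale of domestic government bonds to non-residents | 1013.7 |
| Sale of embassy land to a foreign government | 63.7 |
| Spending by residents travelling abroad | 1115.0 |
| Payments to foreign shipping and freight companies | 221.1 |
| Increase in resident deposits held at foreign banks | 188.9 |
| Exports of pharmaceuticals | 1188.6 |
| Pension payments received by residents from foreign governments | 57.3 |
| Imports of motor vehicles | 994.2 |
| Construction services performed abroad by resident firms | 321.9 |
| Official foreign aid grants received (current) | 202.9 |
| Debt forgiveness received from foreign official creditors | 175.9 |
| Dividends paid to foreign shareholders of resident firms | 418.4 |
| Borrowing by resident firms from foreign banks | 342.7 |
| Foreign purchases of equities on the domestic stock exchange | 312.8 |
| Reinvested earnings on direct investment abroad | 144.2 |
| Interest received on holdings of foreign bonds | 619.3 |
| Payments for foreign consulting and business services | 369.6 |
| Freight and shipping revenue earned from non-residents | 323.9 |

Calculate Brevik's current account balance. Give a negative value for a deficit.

-78.4

Goods: -994.2 + 1188.6 = 194.4
Services: -221.1 - 177.3 - 1115.0 - 369.6 + 323.9 + 321.9 = -1237.2
Primary income: 144.2 + 619.3 - 418.4 + 122.1 = 467.2
Secondary income: 237.0 + 202.9 + 57.3 = 497.2
Current account = 194.4 + (-1237.2) + 467.2 + 497.2 = -78.4
(Excluded from the current account — financial account: sale of domestic government bonds to non-residents 1013.7, increase in resident deposits held at foreign banks 188.9, borrowing by resident firms from foreign banks 342.7, foreign purchases of equities on the domestic stock exchange 312.8; capital account: sale of embassy land to a foreign government 63.7, debt forgiveness received from foreign official creditors 175.9.)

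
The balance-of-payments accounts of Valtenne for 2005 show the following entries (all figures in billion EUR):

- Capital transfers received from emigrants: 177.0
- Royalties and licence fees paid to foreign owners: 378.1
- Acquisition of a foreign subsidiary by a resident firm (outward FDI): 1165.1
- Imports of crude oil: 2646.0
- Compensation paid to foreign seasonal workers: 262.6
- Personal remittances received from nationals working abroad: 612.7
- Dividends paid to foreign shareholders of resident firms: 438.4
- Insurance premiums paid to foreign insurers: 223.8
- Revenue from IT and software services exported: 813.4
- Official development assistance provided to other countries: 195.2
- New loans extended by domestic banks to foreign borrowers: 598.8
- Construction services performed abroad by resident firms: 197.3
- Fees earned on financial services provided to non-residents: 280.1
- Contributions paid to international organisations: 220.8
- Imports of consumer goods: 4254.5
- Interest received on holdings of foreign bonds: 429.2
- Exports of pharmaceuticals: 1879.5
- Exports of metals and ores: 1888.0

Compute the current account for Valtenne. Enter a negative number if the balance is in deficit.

-2519.2

Goods: 1879.5 - 2646.0 + 1888.0 - 4254.5 = -3133.0
Services: -223.8 - 378.1 + 813.4 + 197.3 + 280.1 = 688.9
Primary income: -262.6 - 438.4 + 429.2 = -271.8
Secondary income: -195.2 + 612.7 - 220.8 = 196.7
Current account = (-3133.0) + 688.9 + (-271.8) + 196.7 = -2519.2
(Excluded from the current account — capital account: capital transfers received from emigrants 177.0; financial account: acquisition of a foreign subsidiary by a resident firm (outward FDI) 1165.1, new loans extended by domestic banks to foreign borrowers 598.8.)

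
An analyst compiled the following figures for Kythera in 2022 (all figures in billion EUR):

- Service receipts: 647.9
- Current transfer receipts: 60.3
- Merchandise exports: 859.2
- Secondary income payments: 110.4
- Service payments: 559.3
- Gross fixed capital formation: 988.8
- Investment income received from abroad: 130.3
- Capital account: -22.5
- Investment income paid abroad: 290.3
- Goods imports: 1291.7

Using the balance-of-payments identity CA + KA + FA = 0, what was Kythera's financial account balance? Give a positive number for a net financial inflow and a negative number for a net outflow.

Goods balance = 859.2 - 1291.7 = -432.5
Services balance = 647.9 - 559.3 = 88.6
Trade balance (goods + services) = -432.5 + 88.6 = -343.9
Net primary income = 130.3 - 290.3 = -160.0
Net secondary income = 60.3 - 110.4 = -50.1
Current account = -343.9 + (-160.0) + (-50.1) = -554.0
Financial account = -(-554.0 + (-22.5)) = 576.5

576.5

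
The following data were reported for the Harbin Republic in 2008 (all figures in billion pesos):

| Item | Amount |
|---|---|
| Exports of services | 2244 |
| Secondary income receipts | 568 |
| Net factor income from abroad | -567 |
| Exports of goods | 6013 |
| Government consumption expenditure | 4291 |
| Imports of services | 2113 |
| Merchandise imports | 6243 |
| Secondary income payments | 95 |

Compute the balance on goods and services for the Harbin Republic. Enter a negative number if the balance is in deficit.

Goods balance = 6013 - 6243 = -230
Services balance = 2244 - 2113 = 131
Trade balance (goods + services) = -230 + 131 = -99

-99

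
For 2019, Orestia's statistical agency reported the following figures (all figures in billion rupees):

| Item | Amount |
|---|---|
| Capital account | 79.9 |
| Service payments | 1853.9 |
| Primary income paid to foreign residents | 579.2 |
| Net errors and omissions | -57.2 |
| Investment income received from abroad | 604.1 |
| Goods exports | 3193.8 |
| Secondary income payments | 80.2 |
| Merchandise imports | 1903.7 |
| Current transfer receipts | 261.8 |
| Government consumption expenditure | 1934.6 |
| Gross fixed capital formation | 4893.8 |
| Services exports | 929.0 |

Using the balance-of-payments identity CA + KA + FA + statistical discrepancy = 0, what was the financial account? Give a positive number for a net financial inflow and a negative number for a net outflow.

-594.4

Goods balance = 3193.8 - 1903.7 = 1290.1
Services balance = 929.0 - 1853.9 = -924.9
Trade balance (goods + services) = 1290.1 + (-924.9) = 365.2
Net primary income = 604.1 - 579.2 = 24.9
Net secondary income = 261.8 - 80.2 = 181.6
Current account = 365.2 + 24.9 + 181.6 = 571.7
Financial account = -(571.7 + 79.9 + (-57.2)) = -594.4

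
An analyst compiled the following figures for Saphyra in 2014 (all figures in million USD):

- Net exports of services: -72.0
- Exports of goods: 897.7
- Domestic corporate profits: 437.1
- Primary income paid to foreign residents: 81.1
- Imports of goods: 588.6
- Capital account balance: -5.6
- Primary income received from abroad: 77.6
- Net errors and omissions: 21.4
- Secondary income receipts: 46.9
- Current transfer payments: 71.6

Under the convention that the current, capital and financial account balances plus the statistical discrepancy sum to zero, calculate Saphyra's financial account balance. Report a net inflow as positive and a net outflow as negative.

-224.7

Goods balance = 897.7 - 588.6 = 309.1
Services balance = -72.0
Trade balance (goods + services) = 309.1 + (-72.0) = 237.1
Net primary income = 77.6 - 81.1 = -3.5
Net secondary income = 46.9 - 71.6 = -24.7
Current account = 237.1 + (-3.5) + (-24.7) = 208.9
Financial account = -(208.9 + (-5.6) + 21.4) = -224.7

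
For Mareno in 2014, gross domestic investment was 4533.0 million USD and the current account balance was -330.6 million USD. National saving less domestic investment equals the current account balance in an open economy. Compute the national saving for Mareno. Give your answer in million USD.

S - I = CA (net lending to the rest of the world).
S = I + CA = 4533.0 + (-330.6) = 4202.4

4202.4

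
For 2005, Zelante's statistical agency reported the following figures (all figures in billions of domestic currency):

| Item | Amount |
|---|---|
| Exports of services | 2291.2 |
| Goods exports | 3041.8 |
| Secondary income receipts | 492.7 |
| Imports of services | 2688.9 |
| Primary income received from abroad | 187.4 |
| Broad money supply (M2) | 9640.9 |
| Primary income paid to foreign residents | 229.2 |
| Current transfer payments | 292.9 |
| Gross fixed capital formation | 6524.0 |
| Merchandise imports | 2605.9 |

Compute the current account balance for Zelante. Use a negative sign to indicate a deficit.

196.2

Goods balance = 3041.8 - 2605.9 = 435.9
Services balance = 2291.2 - 2688.9 = -397.7
Trade balance (goods + services) = 435.9 + (-397.7) = 38.2
Net primary income = 187.4 - 229.2 = -41.8
Net secondary income = 492.7 - 292.9 = 199.8
Current account = 38.2 + (-41.8) + 199.8 = 196.2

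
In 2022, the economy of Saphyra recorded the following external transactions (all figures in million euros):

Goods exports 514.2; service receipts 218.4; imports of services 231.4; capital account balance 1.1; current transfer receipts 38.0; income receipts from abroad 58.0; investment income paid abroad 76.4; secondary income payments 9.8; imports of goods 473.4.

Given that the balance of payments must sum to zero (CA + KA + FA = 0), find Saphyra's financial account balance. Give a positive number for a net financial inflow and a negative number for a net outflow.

-38.7

Goods balance = 514.2 - 473.4 = 40.8
Services balance = 218.4 - 231.4 = -13.0
Trade balance (goods + services) = 40.8 + (-13.0) = 27.8
Net primary income = 58.0 - 76.4 = -18.4
Net secondary income = 38.0 - 9.8 = 28.2
Current account = 27.8 + (-18.4) + 28.2 = 37.6
Financial account = -(37.6 + 1.1) = -38.7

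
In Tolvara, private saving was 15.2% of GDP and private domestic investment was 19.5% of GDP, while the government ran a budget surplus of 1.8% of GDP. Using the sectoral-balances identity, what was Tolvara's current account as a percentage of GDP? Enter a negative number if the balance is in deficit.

-2.5

By the sectoral-balances identity, CA = (S_private - I) + (T - G).
Private balance = 15.2 - 19.5 = -4.3
Government balance (T - G) = 1.8
CA = -4.3 + 1.8 = -2.5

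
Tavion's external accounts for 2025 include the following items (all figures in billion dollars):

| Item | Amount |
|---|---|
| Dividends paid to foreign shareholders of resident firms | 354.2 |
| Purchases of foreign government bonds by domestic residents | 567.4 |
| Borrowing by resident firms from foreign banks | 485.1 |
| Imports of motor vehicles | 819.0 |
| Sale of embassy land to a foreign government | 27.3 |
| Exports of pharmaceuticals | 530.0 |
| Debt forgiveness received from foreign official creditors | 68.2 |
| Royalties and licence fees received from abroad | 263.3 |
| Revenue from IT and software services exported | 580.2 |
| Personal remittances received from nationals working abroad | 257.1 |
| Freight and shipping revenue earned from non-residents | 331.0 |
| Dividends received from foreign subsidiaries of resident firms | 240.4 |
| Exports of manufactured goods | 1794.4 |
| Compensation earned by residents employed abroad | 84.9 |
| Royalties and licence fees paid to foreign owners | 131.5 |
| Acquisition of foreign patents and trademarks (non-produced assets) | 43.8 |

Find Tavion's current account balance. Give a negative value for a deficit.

Goods: 530.0 - 819.0 + 1794.4 = 1505.4
Services: 580.2 + 331.0 + 263.3 - 131.5 = 1043.0
Primary income: 240.4 + 84.9 - 354.2 = -28.9
Secondary income: 257.1
Current account = 1505.4 + 1043.0 + (-28.9) + 257.1 = 2776.6
(Excluded from the current account — financial account: purchases of foreign government bonds by domestic residents 567.4, borrowing by resident firms from foreign banks 485.1; capital account: sale of embassy land to a foreign government 27.3, debt forgiveness received from foreign official creditors 68.2, acquisition of foreign patents and trademarks (non-produced assets) 43.8.)

2776.6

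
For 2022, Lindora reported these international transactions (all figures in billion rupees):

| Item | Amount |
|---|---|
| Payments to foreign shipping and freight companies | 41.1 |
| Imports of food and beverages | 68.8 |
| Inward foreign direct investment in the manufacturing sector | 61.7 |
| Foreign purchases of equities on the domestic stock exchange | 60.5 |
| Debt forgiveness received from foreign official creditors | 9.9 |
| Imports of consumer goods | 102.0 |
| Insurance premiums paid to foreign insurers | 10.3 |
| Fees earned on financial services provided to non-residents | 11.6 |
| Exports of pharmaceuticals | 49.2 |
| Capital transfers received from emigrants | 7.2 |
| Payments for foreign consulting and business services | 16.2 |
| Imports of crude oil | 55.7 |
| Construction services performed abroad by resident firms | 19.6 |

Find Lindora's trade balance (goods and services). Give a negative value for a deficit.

Goods: -68.8 + 49.2 - 102.0 - 55.7 = -177.3
Services: -10.3 + 19.6 - 16.2 - 41.1 + 11.6 = -36.4
Trade balance = -177.3 + (-36.4) = -213.7
(Excluded from the trade balance — financial account: inward foreign direct investment in the manufacturing sector 61.7, foreign purchases of equities on the domestic stock exchange 60.5; capital account: debt forgiveness received from foreign official creditors 9.9, capital transfers received from emigrants 7.2.)

-213.7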